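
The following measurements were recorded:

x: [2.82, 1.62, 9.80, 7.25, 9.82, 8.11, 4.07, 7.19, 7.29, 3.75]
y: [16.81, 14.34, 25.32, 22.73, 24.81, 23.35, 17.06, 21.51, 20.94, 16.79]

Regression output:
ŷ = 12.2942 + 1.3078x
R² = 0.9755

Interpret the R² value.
About 97.55% of the variability in y is accounted for by the regression on x (R² = 0.9755) — a strong linear fit.

R² = 1 − SS_res/SS_tot compares the residual scatter to the total scatter of y about its mean.

Here R² = 0.9755:
- Explained: 97.55% of the variation in y
- Unexplained (residual): 100% − 97.55% = 2.45%
- Rule of thumb (below 0.3 weak; 0.3 to below 0.7 moderate; 0.7 and above strong) → strong

Calculation: R² = 1 − (SS_res / SS_tot), where SS_res is the sum of squared residuals and SS_tot the total sum of squares.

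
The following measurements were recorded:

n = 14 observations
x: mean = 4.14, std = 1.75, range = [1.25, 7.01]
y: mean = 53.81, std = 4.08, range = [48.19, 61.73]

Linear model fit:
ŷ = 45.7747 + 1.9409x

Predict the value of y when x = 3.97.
ŷ = 53.4801

x = 3.97 lies inside the observed range [1.25, 7.01], so the fitted equation applies directly:

ŷ = 45.7747 + 1.9409 × 3.97
ŷ = 45.7747 + 7.7054
ŷ = 53.4801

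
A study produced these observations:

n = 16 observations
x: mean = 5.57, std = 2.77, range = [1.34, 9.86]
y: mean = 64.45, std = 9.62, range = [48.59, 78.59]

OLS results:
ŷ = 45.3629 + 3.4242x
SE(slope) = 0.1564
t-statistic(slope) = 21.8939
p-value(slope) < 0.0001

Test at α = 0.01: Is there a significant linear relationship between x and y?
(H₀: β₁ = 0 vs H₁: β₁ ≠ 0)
p-value < 0.0001 < α = 0.01, so we reject H₀. The relationship is significant.

Hypothesis test for the slope coefficient:

H₀: β₁ = 0 (no linear relationship)
H₁: β₁ ≠ 0 (linear relationship exists)

Test statistic: t = β̂₁ / SE(β̂₁) = 3.4242 / 0.1564 = 21.8939

The p-value (<0.0001) is the probability, under H₀, of a t-statistic at least as extreme as |t| = 21.8939 (two-sided, df = n − 2 = 14).

Decision rule: reject H₀ if p-value < α.
p-value < 0.0001 < α = 0.01 → reject H₀.

Conclusion: the linear association between x and y is significant at the 1% level.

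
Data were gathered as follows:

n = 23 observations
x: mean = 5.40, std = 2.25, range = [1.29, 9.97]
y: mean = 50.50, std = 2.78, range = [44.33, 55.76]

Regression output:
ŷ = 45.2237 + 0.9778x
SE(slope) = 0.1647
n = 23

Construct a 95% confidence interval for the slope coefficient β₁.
The 95% CI for β₁ is (0.6353, 1.3203)

Confidence interval for the slope:

The 95% CI for β₁ is: β̂₁ ± t*(α/2, n-2) × SE(β̂₁)

Step 1: Find critical t-value
- Confidence level = 0.95
- Degrees of freedom = n - 2 = 23 - 2 = 21
- t*(α/2, 21) = 2.0796

Step 2: Calculate margin of error
Margin = 2.0796 × 0.1647 = 0.3425

Step 3: Construct interval
CI = 0.9778 ± 0.3425
CI = (0.6353, 1.3203)

Interpretation: We are 95% confident that the true slope β₁ lies between 0.6353 and 1.3203.
Both endpoints are positive, so the data support a genuinely positive slope at this confidence level.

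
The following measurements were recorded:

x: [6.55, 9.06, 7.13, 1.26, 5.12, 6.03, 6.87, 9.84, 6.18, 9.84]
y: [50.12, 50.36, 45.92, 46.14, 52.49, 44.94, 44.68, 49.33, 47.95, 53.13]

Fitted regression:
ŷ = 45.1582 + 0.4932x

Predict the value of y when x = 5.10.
ŷ = 47.6735

x = 5.10 lies inside the observed range [1.26, 9.84], so the fitted equation applies directly:

ŷ = 45.1582 + 0.4932 × 5.10
ŷ = 45.1582 + 2.5153
ŷ = 47.6735

This is the fitted mean response at that x — an individual observation would come with a wider prediction interval.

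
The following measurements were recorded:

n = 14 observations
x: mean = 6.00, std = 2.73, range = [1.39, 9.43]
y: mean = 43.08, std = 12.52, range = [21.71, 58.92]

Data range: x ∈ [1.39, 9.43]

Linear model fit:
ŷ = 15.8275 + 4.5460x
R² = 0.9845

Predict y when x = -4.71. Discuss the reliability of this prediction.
The equation gives ŷ = -5.5842; however x = -4.71 is 6.10 units below the observed range, so this extrapolated value should not be trusted.

Prediction calculation:
ŷ = 15.8275 + 4.5460 × (-4.71)
ŷ = -5.5842

Reliability:
- Data range: x ∈ [1.39, 9.43]
- Prediction point: x = -4.71 is 6.10 units below the observed range → this is EXTRAPOLATION, not interpolation

Why that matters here:
- R² describes fit only over the sampled x values; it says nothing about behaviour beyond them
- There are no observations near this x to validate the fitted line there
- Real relationships often flatten, saturate, or turn nonlinear at extremes

The R² = 0.9845 only validates the fit within [1.39, 9.43]; treat ŷ = -5.5842 with caution.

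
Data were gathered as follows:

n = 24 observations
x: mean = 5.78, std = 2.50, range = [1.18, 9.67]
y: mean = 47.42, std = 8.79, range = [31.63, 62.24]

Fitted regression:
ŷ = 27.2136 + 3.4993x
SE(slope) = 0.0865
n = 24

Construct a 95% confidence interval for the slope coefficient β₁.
The 95% CI for β₁ is (3.3199, 3.6787)

Confidence interval for the slope:

The 95% CI for β₁ is: β̂₁ ± t*(α/2, n-2) × SE(β̂₁)

Step 1: Find critical t-value
- Confidence level = 0.95
- Degrees of freedom = n - 2 = 24 - 2 = 22
- t*(α/2, 22) = 2.0739

Step 2: Calculate margin of error
Margin = 2.0739 × 0.0865 = 0.1794

Step 3: Construct interval
CI = 3.4993 ± 0.1794
CI = (3.3199, 3.6787)

Interpretation: each one-unit increase in x is associated with a change in mean y of between 3.3199 and 3.6787, with 95% confidence.
Both endpoints are positive, so the data support a genuinely positive slope at this confidence level.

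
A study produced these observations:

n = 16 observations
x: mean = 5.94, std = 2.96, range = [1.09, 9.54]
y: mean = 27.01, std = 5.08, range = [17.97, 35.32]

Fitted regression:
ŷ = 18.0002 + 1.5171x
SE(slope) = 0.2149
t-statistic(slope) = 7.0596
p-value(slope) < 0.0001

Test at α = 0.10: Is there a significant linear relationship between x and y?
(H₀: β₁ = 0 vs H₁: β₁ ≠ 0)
Since p-value < 0.0001 < α = 0.10, reject H₀ — the slope is significantly different from 0.

Hypothesis test for the slope coefficient:

H₀: β₁ = 0 (no linear relationship)
H₁: β₁ ≠ 0 (linear relationship exists)

Test statistic: t = β̂₁ / SE(β̂₁) = 1.5171 / 0.2149 = 7.0596

With df = 14, the two-sided p-value for |t| = 7.0596 is <0.0001.

Decision rule: reject H₀ if p-value < α.
p-value < 0.0001 < α = 0.10 → reject H₀.

There is sufficient evidence at the 10% significance level to conclude that a linear relationship exists between x and y.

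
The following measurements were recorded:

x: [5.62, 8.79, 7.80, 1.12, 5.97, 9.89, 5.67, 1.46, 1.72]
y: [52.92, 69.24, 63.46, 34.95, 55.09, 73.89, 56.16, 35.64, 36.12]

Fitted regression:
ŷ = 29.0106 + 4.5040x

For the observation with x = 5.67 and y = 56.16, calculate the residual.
Residual = 1.6117

The residual is the difference between the actual value and the predicted value:

Residual = y - ŷ

Step 1: Calculate predicted value
ŷ = 29.0106 + 4.5040 × 5.67
ŷ = 54.5483

Step 2: Calculate residual
Residual = 56.16 - 54.5483
Residual = 1.6117

Sign check: y > ŷ, so the point is above the line and the fit underestimates here.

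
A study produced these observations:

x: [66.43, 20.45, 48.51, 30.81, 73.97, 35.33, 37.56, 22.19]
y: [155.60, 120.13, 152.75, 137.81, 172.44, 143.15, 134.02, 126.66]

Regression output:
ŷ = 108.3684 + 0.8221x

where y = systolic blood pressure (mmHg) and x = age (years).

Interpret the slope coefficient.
An increase of one year in age is associated with a 0.8221 mmHg increase in predicted blood pressure.

The slope β₁ = 0.8221 gives the rate at which the fitted blood pressure changes with age.

Interpretation:
- Age up by 1 year → predicted blood pressure increases by 0.8221 mmHg
- This is a linear approximation: the same per-unit change is assumed across the whole observed x range
- The sign (+) gives the direction; the magnitude 0.8221 gives the size of the effect per year

The intercept β₀ = 108.3684 is the predicted blood pressure when age = 0; since the smallest observed x is 20.45, this is an extrapolation and mainly anchors the line.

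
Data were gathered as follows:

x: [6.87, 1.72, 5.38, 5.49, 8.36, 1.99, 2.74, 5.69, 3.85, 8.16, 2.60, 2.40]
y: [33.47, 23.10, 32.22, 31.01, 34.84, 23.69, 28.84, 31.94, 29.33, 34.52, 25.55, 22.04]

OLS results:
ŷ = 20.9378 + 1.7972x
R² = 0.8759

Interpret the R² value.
About 87.59% of the variability in y is accounted for by the regression on x (R² = 0.8759) — a strong linear fit.

R² (coefficient of determination) measures the proportion of variance in y explained by the regression model.

Here R² = 0.8759:
- Explained: 87.59% of the variation in y
- Unexplained (residual): 100% − 87.59% = 12.41%
- Rule of thumb (below 0.3 weak; 0.3 to below 0.7 moderate; 0.7 and above strong) → strong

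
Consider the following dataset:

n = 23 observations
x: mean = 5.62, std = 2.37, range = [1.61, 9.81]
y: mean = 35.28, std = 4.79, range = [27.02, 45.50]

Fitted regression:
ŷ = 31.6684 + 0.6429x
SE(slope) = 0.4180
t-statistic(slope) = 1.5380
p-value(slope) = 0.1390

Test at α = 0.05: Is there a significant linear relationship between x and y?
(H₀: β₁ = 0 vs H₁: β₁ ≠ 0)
Since p-value = 0.1390 ≥ α = 0.05, fail to reject H₀ — the slope is not significantly different from 0.

Hypothesis test for the slope coefficient:

H₀: β₁ = 0 (no linear relationship)
H₁: β₁ ≠ 0 (linear relationship exists)

Test statistic: t = β̂₁ / SE(β̂₁) = 0.6429 / 0.4180 = 1.5380

The p-value (0.1390) is the probability, under H₀, of a t-statistic at least as extreme as |t| = 1.5380 (two-sided, df = n − 2 = 21).

Decision rule: reject H₀ if p-value < α.
p-value = 0.1390 ≥ α = 0.05 → fail to reject H₀.

Conclusion: the linear association between x and y is not significant at the 5% level.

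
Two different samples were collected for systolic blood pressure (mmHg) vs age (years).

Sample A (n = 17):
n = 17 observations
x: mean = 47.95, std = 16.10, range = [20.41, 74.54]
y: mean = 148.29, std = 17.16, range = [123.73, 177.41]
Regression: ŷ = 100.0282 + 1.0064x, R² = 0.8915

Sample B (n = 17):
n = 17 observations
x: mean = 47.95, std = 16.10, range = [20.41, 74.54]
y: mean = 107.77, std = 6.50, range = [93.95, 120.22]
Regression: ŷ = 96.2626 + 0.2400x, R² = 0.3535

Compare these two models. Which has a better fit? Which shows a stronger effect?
Model A has the better fit (R² = 0.8915 vs 0.3535). Model A shows the stronger effect (|β₁| = 1.0064 vs 0.2400).

Model Comparison:

Which explains more variance? (R²)
- Model A: R² = 0.8915 → 89.15% of variance in blood pressure explained
- Model B: R² = 0.3535 → 35.35% of variance in blood pressure explained
- 0.8915 > 0.3535 → Model A has the better fit

Which has the larger per-year effect? (|β₁|)
- Model A: β₁ = 1.0064 → predicted blood pressure rises 1.0064 mmHg per additional year of age
- Model B: β₁ = 0.2400 → predicted blood pressure rises 0.2400 mmHg per additional year of age
- |1.0064| > |0.2400| → Model A shows the stronger marginal effect

Notes:
- A steeper slope doesn't make a better model if the scatter around the line is large.
- The two samples could reflect different populations, time periods, or measurement quality.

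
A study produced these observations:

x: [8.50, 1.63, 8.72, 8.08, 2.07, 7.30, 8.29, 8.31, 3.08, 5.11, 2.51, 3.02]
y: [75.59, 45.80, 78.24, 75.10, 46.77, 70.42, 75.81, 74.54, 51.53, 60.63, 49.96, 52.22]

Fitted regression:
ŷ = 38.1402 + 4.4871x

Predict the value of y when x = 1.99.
ŷ = 47.0695

x = 1.99 lies inside the observed range [1.63, 8.72], so the fitted equation applies directly:

ŷ = 38.1402 + 4.4871 × 1.99
ŷ = 38.1402 + 8.9293
ŷ = 47.0695

This is the fitted mean response at that x — an individual observation would come with a wider prediction interval.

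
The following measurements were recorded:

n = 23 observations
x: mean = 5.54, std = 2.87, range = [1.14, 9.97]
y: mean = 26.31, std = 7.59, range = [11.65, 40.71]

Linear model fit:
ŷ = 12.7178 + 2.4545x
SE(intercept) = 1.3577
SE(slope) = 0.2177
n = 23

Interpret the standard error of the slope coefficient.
The slope 2.4545 is pinned down to within about ±0.2177 (one SE) by these data — relative uncertainty 8.9%, i.e. precise.

What SE measures:
- The standard error quantifies the sampling variability of the coefficient estimate
- It is the estimated standard deviation of β̂₁ across hypothetical repeated samples of the same size
- Smaller SE → more precise estimate

Relative precision:
- SE / |β̂₁| = 0.2177 / 2.4545 = 8.9%
- Rule of thumb (under 20%: precise; 20% to under 50%: moderately precise; 50% or more: imprecise) → precise

Link to the t-test: t = β̂₁ / SE(β̂₁) = 2.4545 / 0.2177 = 11.2747, the statistic for H₀: β₁ = 0.

What drives SE(β̂₁): wider spread of x values → smaller SE; larger n (here n = 23) → smaller SE.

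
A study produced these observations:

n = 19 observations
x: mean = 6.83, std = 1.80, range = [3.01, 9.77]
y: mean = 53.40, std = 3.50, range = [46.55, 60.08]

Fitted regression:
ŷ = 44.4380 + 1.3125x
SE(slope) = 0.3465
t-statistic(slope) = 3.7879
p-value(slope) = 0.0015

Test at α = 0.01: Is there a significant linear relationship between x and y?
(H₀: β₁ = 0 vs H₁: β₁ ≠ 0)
p-value = 0.0015 < α = 0.01, so we reject H₀. The relationship is significant.

Hypothesis test for the slope coefficient:

H₀: β₁ = 0 (no linear relationship)
H₁: β₁ ≠ 0 (linear relationship exists)

Test statistic: t = β̂₁ / SE(β̂₁) = 1.3125 / 0.3465 = 3.7879

With df = 17, the two-sided p-value for |t| = 3.7879 is 0.0015.

Decision rule: reject H₀ if p-value < α.
p-value = 0.0015 < α = 0.01 → reject H₀.

Conclusion: the linear association between x and y is significant at the 1% level.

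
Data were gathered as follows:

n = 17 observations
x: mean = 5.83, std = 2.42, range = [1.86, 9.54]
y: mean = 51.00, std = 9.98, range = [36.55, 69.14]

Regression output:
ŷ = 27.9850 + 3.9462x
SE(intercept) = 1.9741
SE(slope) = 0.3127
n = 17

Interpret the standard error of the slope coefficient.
The slope 3.9462 is pinned down to within about ±0.3127 (one SE) by these data — relative uncertainty 7.9%, i.e. precise.

SE(β̂₁) = 0.3127 says: if we drew many samples of n = 17 from the same population and refit each time, the fitted slopes would scatter with a standard deviation of roughly 0.3127 around the true β₁.

Relative precision:
- SE / |β̂₁| = 0.3127 / 3.9462 = 7.9%
- Rule of thumb (under 20%: precise; 20% to under 50%: moderately precise; 50% or more: imprecise) → precise

Rough 95% range (±2 SE): 3.9462 ± 0.6254 → (3.3208, 4.5716).

What drives SE(β̂₁): more residual scatter → larger SE.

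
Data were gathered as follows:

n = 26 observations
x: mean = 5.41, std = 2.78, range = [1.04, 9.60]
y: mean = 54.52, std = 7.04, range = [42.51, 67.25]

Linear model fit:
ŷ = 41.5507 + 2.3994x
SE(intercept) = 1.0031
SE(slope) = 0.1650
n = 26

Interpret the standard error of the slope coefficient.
SE(slope) = 0.1650 measures the uncertainty in the estimated slope. The coefficient is estimated precisely (SE/|β̂₁| = 6.9%).

What SE measures:
- The standard error quantifies the sampling variability of the coefficient estimate
- It is the estimated standard deviation of β̂₁ across hypothetical repeated samples of the same size
- Smaller SE → more precise estimate

Relative precision:
- SE / |β̂₁| = 0.1650 / 2.3994 = 6.9%
- Rule of thumb (under 20%: precise; 20% to under 50%: moderately precise; 50% or more: imprecise) → precise

Rough 95% range (±2 SE): 2.3994 ± 0.3300 → (2.0694, 2.7294).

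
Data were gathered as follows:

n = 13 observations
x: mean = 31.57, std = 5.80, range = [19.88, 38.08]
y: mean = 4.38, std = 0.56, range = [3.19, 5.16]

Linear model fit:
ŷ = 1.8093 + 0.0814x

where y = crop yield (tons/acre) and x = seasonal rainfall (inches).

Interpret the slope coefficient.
An increase of one inch in rainfall is associated with a 0.0814 tons/acre increase in predicted crop yield.

β₁ = 0.0814 is the change in predicted crop yield (tons/acre) per additional inch of rainfall.

Interpretation:
- Rainfall up by 1 inch → predicted crop yield increases by 0.0814 tons/acre
- The effect is assumed constant over the observed range of x (linearity)

The intercept β₀ = 1.8093 is the predicted crop yield when rainfall = 0; since the smallest observed x is 19.88, this is an extrapolation and mainly anchors the line.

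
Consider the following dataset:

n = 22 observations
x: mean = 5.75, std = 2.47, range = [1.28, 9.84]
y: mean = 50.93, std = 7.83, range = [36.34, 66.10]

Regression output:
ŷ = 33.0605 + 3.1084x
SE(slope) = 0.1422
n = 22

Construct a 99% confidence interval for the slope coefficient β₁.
The 99% CI for β₁ is (2.7038, 3.5130)

Confidence interval for the slope:

The 99% CI for β₁ is: β̂₁ ± t*(α/2, n-2) × SE(β̂₁)

Step 1: Find critical t-value
- Confidence level = 0.99
- Degrees of freedom = n - 2 = 22 - 2 = 20
- t*(α/2, 20) = 2.8453

Step 2: Calculate margin of error
Margin = 2.8453 × 0.1422 = 0.4046

Step 3: Construct interval
CI = 3.1084 ± 0.4046
CI = (2.7038, 3.5130)

Interpretation: each one-unit increase in x is associated with a change in mean y of between 2.7038 and 3.5130, with 99% confidence.
The interval does not include 0, suggesting a significant linear relationship.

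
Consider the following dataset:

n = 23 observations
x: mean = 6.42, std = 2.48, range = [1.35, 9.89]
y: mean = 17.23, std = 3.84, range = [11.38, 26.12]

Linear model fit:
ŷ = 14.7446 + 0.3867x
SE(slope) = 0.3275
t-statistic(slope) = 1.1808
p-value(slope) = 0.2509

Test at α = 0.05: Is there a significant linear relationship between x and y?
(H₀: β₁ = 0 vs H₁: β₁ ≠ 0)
Fail to reject H₀: p-value = 0.2509 ≥ α = 0.05. The linear relationship is not significant at the 5% level.

Hypothesis test for the slope coefficient:

H₀: β₁ = 0 (no linear relationship)
H₁: β₁ ≠ 0 (linear relationship exists)

Test statistic: t = β̂₁ / SE(β̂₁) = 0.3867 / 0.3275 = 1.1808

The p-value (0.2509) is the probability, under H₀, of a t-statistic at least as extreme as |t| = 1.1808 (two-sided, df = n − 2 = 21).

Decision rule: reject H₀ if p-value < α.
p-value = 0.2509 ≥ α = 0.05 → fail to reject H₀.

Conclusion: the linear association between x and y is not significant at the 5% level.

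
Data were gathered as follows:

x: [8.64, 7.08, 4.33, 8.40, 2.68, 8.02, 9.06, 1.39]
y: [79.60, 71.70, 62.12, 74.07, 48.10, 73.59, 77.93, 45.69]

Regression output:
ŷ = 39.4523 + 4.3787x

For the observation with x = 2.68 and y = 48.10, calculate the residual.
Residual = -3.0872

The residual is the difference between the actual value and the predicted value:

Residual = y - ŷ

Step 1: Calculate predicted value
ŷ = 39.4523 + 4.3787 × 2.68
ŷ = 51.1872

Step 2: Calculate residual
Residual = 48.10 - 51.1872
Residual = -3.0872

The residual is negative, so the observed y = 48.10 sits below the regression line (the line overestimates it by 3.0872).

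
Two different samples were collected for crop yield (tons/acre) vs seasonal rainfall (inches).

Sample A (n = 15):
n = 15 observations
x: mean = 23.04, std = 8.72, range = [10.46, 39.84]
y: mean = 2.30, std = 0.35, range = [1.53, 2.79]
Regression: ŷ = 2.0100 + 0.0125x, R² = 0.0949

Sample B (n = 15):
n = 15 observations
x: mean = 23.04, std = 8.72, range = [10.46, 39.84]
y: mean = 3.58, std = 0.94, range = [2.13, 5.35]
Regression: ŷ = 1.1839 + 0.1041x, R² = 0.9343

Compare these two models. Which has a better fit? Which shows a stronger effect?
Model B has the better fit (R² = 0.9343 vs 0.0949). Model B shows the stronger effect (|β₁| = 0.1041 vs 0.0125).

Model Comparison:

Fit — compare R²:
- Model A: R² = 0.0949 → 9.49% of variance in crop yield explained
- Model B: R² = 0.9343 → 93.43% of variance in crop yield explained
- 0.9343 > 0.0949 → Model B has the better fit

Strength of effect — compare |β₁|:
- Model A: β₁ = 0.0125 → predicted crop yield rises 0.0125 tons/acre per additional inch of rainfall
- Model B: β₁ = 0.1041 → predicted crop yield rises 0.1041 tons/acre per additional inch of rainfall
- |0.0125| < |0.1041| → Model B shows the stronger marginal effect

Note: R² measures how tightly points cluster around the line; β₁ measures how steep the line is — they answer different questions.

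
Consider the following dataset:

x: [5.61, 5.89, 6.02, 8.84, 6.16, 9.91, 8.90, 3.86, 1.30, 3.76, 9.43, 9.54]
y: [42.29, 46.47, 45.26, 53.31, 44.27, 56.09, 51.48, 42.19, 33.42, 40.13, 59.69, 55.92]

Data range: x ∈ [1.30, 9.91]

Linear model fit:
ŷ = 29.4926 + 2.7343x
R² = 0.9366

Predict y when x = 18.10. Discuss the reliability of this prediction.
The equation gives ŷ = 78.9834; however x = 18.10 is 8.19 units above the observed range, so this extrapolated value should not be trusted.

Prediction calculation:
ŷ = 29.4926 + 2.7343 × 18.10
ŷ = 78.9834

Reliability:
- Data range: x ∈ [1.30, 9.91]
- Prediction point: x = 18.10 is 8.19 units above the observed range → this is EXTRAPOLATION, not interpolation

Why that matters here:
- The standard error of prediction grows with (x − x̄)², and x = 18.10 is far from x̄ = 6.60
- R² describes fit only over the sampled x values; it says nothing about behaviour beyond them
- Real relationships often flatten, saturate, or turn nonlinear at extremes

Report the number if required, but flag clearly that it is an extrapolation.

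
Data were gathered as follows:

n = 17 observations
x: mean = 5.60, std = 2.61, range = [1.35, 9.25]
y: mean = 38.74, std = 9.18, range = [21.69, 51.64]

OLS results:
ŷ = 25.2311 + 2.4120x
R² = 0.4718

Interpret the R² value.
R² = 0.4718 means 47.18% of the variation in y is explained by the linear relationship with x. This indicates a moderate fit.

The coefficient of determination R² is the fraction of the total variation in y that the fitted line accounts for.

Here R² = 0.4718:
- Explained: 47.18% of the variation in y
- Unexplained (residual): 100% − 47.18% = 52.82%
- Rule of thumb (below 0.3 weak; 0.3 to below 0.7 moderate; 0.7 and above strong) → moderate

Note: R² never decreases when predictors are added, so it should not be used alone to compare models of different size.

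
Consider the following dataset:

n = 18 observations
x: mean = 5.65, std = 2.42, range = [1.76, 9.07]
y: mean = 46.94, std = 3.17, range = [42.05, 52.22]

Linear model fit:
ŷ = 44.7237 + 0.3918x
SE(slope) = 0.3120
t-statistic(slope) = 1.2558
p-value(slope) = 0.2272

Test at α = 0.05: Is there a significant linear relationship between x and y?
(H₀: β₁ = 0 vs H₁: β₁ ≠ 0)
Since p-value = 0.2272 ≥ α = 0.05, fail to reject H₀ — the slope is not significantly different from 0.

Hypothesis test for the slope coefficient:

H₀: β₁ = 0 (no linear relationship)
H₁: β₁ ≠ 0 (linear relationship exists)

Test statistic: t = β̂₁ / SE(β̂₁) = 0.3918 / 0.3120 = 1.2558

The p-value (0.2272) is the probability, under H₀, of a t-statistic at least as extreme as |t| = 1.2558 (two-sided, df = n − 2 = 16).

Decision rule: reject H₀ if p-value < α.
p-value = 0.2272 ≥ α = 0.05 → fail to reject H₀.

At α = 0.05 the data do not provide convincing evidence of a nonzero slope.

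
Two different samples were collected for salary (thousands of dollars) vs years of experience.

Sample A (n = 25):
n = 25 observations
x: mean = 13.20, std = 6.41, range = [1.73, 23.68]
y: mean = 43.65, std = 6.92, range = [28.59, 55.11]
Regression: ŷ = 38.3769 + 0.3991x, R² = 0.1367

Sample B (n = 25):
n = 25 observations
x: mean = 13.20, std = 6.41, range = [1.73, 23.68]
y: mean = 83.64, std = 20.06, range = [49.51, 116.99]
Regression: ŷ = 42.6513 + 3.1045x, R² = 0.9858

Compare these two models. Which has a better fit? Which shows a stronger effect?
Model B has the better fit (R² = 0.9858 vs 0.1367). Model B shows the stronger effect (|β₁| = 3.1045 vs 0.3991).

Model Comparison:

Which explains more variance? (R²)
- Model A: R² = 0.1367 → 13.67% of variance in salary explained
- Model B: R² = 0.9858 → 98.58% of variance in salary explained
- 0.9858 > 0.1367 → Model B has the better fit

Effect size (slope magnitude):
- Model A: β₁ = 0.3991 → predicted salary rises 0.3991 thousand dollars per additional year of experience
- Model B: β₁ = 3.1045 → predicted salary rises 3.1045 thousand dollars per additional year of experience
- |0.3991| < |3.1045| → Model B shows the stronger marginal effect

Note: The two samples could reflect different populations, time periods, or measurement quality.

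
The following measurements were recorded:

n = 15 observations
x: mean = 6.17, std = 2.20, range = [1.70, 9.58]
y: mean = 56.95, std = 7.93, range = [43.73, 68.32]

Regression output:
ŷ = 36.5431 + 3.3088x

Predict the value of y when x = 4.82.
ŷ = 52.4915

To predict y for x = 4.82, substitute into the regression equation:

ŷ = 36.5431 + 3.3088 × 4.82
ŷ = 36.5431 + 15.9484
ŷ = 52.4915

This is the fitted mean response at that x — an individual observation would come with a wider prediction interval.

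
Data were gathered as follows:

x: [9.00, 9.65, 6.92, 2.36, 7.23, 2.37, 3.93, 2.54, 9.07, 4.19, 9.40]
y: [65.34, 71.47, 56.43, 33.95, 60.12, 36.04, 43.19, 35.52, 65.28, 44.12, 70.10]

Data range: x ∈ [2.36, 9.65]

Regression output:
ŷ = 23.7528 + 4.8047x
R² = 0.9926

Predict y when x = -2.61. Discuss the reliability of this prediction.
ŷ = 11.2125 (extrapolation — x = -2.61 lies outside [2.36, 9.65], so reliability is low).

Prediction calculation:
ŷ = 23.7528 + 4.8047 × (-2.61)
ŷ = 11.2125

Reliability:
- Data range: x ∈ [2.36, 9.65]
- Prediction point: x = -2.61 is 4.97 units below the observed range → this is EXTRAPOLATION, not interpolation

Why that matters here:
- There are no observations near this x to validate the fitted line there
- R² describes fit only over the sampled x values; it says nothing about behaviour beyond them

The R² = 0.9926 only validates the fit within [2.36, 9.65]; treat ŷ = 11.2125 with caution.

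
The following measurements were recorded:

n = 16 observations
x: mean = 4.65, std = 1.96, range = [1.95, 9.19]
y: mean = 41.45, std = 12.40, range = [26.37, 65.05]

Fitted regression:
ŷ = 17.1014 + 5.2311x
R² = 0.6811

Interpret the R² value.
About 68.11% of the variability in y is accounted for by the regression on x (R² = 0.6811) — a moderate linear fit.

R² (coefficient of determination) measures the proportion of variance in y explained by the regression model.

Here R² = 0.6811:
- Explained: 68.11% of the variation in y
- Unexplained (residual): 100% − 68.11% = 31.89%
- Rule of thumb (below 0.3 weak; 0.3 to below 0.7 moderate; 0.7 and above strong) → moderate

Note: R² says nothing about causation, and a high R² does not by itself mean the linear form is appropriate — check the residuals.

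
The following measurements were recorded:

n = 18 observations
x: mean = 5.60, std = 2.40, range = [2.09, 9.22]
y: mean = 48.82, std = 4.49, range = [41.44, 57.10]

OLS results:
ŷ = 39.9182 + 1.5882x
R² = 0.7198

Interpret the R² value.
The model explains 71.98% of the variance in y (R² = 0.7198), leaving 28.02% unexplained; the fit is strong.

R² (coefficient of determination) measures the proportion of variance in y explained by the regression model.

Here R² = 0.7198:
- Explained: 71.98% of the variation in y
- Unexplained (residual): 100% − 71.98% = 28.02%
- Rule of thumb (below 0.3 weak; 0.3 to below 0.7 moderate; 0.7 and above strong) → strong

Note: R² never decreases when predictors are added, so it should not be used alone to compare models of different size.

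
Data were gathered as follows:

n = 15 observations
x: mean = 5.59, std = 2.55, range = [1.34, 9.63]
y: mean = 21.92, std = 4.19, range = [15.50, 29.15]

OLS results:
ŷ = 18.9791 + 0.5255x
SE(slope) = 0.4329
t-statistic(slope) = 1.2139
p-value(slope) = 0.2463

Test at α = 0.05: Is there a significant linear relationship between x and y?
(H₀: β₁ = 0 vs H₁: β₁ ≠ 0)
Since p-value = 0.2463 ≥ α = 0.05, fail to reject H₀ — the slope is not significantly different from 0.

Hypothesis test for the slope coefficient:

H₀: β₁ = 0 (no linear relationship)
H₁: β₁ ≠ 0 (linear relationship exists)

Test statistic: t = β̂₁ / SE(β̂₁) = 0.5255 / 0.4329 = 1.2139

With df = 13, the two-sided p-value for |t| = 1.2139 is 0.2463.

Decision rule: reject H₀ if p-value < α.
p-value = 0.2463 ≥ α = 0.05 → fail to reject H₀.

There is not sufficient evidence at the 5% significance level to conclude that a linear relationship exists between x and y.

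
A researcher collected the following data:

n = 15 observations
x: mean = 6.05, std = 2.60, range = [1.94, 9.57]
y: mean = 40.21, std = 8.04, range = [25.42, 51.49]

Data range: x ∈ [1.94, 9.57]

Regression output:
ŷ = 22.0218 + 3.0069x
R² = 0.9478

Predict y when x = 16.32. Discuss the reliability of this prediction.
The equation gives ŷ = 71.0944; however x = 16.32 is 6.75 units above the observed range, so this extrapolated value should not be trusted.

Prediction calculation:
ŷ = 22.0218 + 3.0069 × 16.32
ŷ = 71.0944

Reliability:
- Data range: x ∈ [1.94, 9.57]
- Prediction point: x = 16.32 is 6.75 units above the observed range → this is EXTRAPOLATION, not interpolation

Why that matters here:
- The standard error of prediction grows with (x − x̄)², and x = 16.32 is far from x̄ = 6.05
- R² describes fit only over the sampled x values; it says nothing about behaviour beyond them
- Real relationships often flatten, saturate, or turn nonlinear at extremes

Report the number if required, but flag clearly that it is an extrapolation.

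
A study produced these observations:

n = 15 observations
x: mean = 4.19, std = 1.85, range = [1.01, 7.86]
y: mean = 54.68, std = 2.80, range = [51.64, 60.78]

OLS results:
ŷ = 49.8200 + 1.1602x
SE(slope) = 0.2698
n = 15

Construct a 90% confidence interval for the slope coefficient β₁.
The 90% CI for β₁ is (0.6824, 1.6380)

Confidence interval for the slope:

The 90% CI for β₁ is: β̂₁ ± t*(α/2, n-2) × SE(β̂₁)

Step 1: Find critical t-value
- Confidence level = 0.9
- Degrees of freedom = n - 2 = 15 - 2 = 13
- t*(α/2, 13) = 1.7709

Step 2: Calculate margin of error
Margin = 1.7709 × 0.2698 = 0.4778

Step 3: Construct interval
CI = 1.1602 ± 0.4778
CI = (0.6824, 1.6380)

Interpretation: intervals built this way capture the true β₁ in 90% of repeated samples; here the plausible range for the per-unit effect of x on y is 0.6824 to 1.6380.
The interval does not include 0, suggesting a significant linear relationship.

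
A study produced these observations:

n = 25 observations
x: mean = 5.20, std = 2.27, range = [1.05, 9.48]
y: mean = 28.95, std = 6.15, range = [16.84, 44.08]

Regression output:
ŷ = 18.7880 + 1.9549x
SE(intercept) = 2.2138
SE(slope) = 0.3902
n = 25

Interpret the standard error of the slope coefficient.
SE(β̂₁) = 0.3902 is the estimated standard deviation of the slope estimate across repeated samples; relative to β̂₁ = 1.9549 that is 20.0%, a moderately precise estimate.

What SE measures:
- The standard error quantifies the sampling variability of the coefficient estimate
- It is the estimated standard deviation of β̂₁ across hypothetical repeated samples of the same size
- Smaller SE → more precise estimate

Relative precision:
- SE / |β̂₁| = 0.3902 / 1.9549 = 20.0%
- Rule of thumb (under 20%: precise; 20% to under 50%: moderately precise; 50% or more: imprecise) → moderately precise

Rough 95% range (±2 SE): 1.9549 ± 0.7804 → (1.1745, 2.7353).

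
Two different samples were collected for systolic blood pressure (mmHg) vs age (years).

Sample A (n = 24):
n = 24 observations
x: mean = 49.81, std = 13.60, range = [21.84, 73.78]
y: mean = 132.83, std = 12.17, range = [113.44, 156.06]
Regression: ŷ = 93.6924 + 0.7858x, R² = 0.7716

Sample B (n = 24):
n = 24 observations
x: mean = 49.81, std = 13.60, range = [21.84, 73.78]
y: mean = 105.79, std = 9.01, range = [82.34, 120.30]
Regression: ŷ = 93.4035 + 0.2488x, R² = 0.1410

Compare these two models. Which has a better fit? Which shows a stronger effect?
Model A has the better fit (R² = 0.7716 vs 0.1410). Model A shows the stronger effect (|β₁| = 0.7858 vs 0.2488).

Model Comparison:

Which explains more variance? (R²)
- Model A: R² = 0.7716 → 77.16% of variance in blood pressure explained
- Model B: R² = 0.1410 → 14.10% of variance in blood pressure explained
- 0.7716 > 0.1410 → Model A has the better fit

Effect size (slope magnitude):
- Model A: β₁ = 0.7858 → predicted blood pressure rises 0.7858 mmHg per additional year of age
- Model B: β₁ = 0.2488 → predicted blood pressure rises 0.2488 mmHg per additional year of age
- |0.7858| > |0.2488| → Model A shows the stronger marginal effect

Note: A steeper slope doesn't make a better model if the scatter around the line is large.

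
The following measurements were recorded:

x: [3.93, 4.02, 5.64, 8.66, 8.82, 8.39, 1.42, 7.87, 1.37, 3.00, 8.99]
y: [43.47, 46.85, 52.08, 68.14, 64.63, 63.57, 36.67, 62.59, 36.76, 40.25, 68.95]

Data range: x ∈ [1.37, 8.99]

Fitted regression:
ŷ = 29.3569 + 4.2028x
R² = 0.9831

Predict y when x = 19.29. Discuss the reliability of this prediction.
ŷ = 110.4289, but this is extrapolation (above the data range [1.37, 8.99]) and may be unreliable.

Prediction calculation:
ŷ = 29.3569 + 4.2028 × 19.29
ŷ = 110.4289

Reliability:
- Data range: x ∈ [1.37, 8.99]
- Prediction point: x = 19.29 is 10.30 units above the observed range → this is EXTRAPOLATION, not interpolation

Why that matters here:
- There are no observations near this x to validate the fitted line there
- The linear relationship may not hold outside the observed range

Report the number if required, but flag clearly that it is an extrapolation.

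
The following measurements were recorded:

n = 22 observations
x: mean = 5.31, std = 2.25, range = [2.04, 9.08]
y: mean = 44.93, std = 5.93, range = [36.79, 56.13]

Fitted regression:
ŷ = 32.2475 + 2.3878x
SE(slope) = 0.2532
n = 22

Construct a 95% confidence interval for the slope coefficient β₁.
The 95% CI for β₁ is (1.8596, 2.9160)

Confidence interval for the slope:

The 95% CI for β₁ is: β̂₁ ± t*(α/2, n-2) × SE(β̂₁)

Step 1: Find critical t-value
- Confidence level = 0.95
- Degrees of freedom = n - 2 = 22 - 2 = 20
- t*(α/2, 20) = 2.0860

Step 2: Calculate margin of error
Margin = 2.0860 × 0.2532 = 0.5282

Step 3: Construct interval
CI = 2.3878 ± 0.5282
CI = (1.8596, 2.9160)

Interpretation: We are 95% confident that the true slope β₁ lies between 1.8596 and 2.9160.
Since 0 is outside the interval, a two-sided test at α = 0.05 would reject H₀: β₁ = 0.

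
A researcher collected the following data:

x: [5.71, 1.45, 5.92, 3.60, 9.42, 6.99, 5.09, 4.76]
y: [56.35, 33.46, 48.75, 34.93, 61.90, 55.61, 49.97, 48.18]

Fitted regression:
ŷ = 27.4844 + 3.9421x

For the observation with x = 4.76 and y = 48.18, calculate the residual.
Residual = 1.9312

The residual is the difference between the actual value and the predicted value:

Residual = y - ŷ

Step 1: Calculate predicted value
ŷ = 27.4844 + 3.9421 × 4.76
ŷ = 46.2488

Step 2: Calculate residual
Residual = 48.18 - 46.2488
Residual = 1.9312

Sign check: y > ŷ, so the point is above the line and the fit underestimates here.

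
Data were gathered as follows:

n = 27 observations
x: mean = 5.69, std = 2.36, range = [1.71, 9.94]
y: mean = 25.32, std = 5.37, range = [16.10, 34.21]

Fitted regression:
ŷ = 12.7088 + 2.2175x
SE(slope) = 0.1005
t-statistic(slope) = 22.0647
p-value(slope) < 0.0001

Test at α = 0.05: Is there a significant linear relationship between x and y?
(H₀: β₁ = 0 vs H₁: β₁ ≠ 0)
Reject H₀: p-value < 0.0001 < α = 0.05. The linear relationship is significant at the 5% level.

Hypothesis test for the slope coefficient:

H₀: β₁ = 0 (no linear relationship)
H₁: β₁ ≠ 0 (linear relationship exists)

Test statistic: t = β̂₁ / SE(β̂₁) = 2.2175 / 0.1005 = 22.0647

With df = 25, the two-sided p-value for |t| = 22.0647 is <0.0001.

Decision rule: reject H₀ if p-value < α.
p-value < 0.0001 < α = 0.05 → reject H₀.

At α = 0.05 the data do provide convincing evidence of a nonzero slope.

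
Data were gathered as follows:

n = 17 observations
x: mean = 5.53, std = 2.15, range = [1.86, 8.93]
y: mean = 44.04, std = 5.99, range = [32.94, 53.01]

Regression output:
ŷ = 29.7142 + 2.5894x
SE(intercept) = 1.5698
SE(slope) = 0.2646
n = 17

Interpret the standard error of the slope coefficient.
The slope 2.5894 is pinned down to within about ±0.2646 (one SE) by these data — relative uncertainty 10.2%, i.e. precise.

What SE measures:
- The standard error quantifies the sampling variability of the coefficient estimate
- It is the estimated standard deviation of β̂₁ across hypothetical repeated samples of the same size
- Smaller SE → more precise estimate

Relative precision:
- SE / |β̂₁| = 0.2646 / 2.5894 = 10.2%
- Rule of thumb (under 20%: precise; 20% to under 50%: moderately precise; 50% or more: imprecise) → precise

Link to interval estimation: a confidence interval for β₁ is β̂₁ ± t* × 0.2646, so SE sets the half-width per unit of t*.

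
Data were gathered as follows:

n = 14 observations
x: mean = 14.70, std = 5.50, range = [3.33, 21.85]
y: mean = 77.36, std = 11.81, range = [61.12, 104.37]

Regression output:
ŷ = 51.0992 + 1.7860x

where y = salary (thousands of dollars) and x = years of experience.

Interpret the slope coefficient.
On average, salary is about 1.7860 thousand dollars higher for every extra year of experience.

The slope coefficient β₁ = 1.7860 represents the marginal effect of experience on salary.

Interpretation:
- Experience up by 1 year → predicted salary increases by 1.7860 thousand dollars
- This is a linear approximation: the same per-unit change is assumed across the whole observed x range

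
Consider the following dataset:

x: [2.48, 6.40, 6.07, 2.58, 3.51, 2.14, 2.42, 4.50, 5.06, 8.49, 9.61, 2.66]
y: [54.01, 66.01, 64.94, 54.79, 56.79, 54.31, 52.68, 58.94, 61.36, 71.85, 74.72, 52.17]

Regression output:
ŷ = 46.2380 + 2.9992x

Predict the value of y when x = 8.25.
ŷ = 70.9814

x = 8.25 lies inside the observed range [2.14, 9.61], so the fitted equation applies directly:

ŷ = 46.2380 + 2.9992 × 8.25
ŷ = 46.2380 + 24.7434
ŷ = 70.9814

This is the fitted mean response at that x — an individual observation would come with a wider prediction interval.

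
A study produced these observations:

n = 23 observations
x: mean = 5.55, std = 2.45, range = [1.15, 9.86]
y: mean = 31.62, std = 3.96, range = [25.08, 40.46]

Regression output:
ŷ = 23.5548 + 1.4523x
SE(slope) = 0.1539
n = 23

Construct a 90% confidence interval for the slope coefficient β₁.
The 90% CI for β₁ is (1.1875, 1.7171)

Confidence interval for the slope:

The 90% CI for β₁ is: β̂₁ ± t*(α/2, n-2) × SE(β̂₁)

Step 1: Find critical t-value
- Confidence level = 0.9
- Degrees of freedom = n - 2 = 23 - 2 = 21
- t*(α/2, 21) = 1.7207

Step 2: Calculate margin of error
Margin = 1.7207 × 0.1539 = 0.2648

Step 3: Construct interval
CI = 1.4523 ± 0.2648
CI = (1.1875, 1.7171)

Interpretation: intervals built this way capture the true β₁ in 90% of repeated samples; here the plausible range for the per-unit effect of x on y is 1.1875 to 1.7171.
Both endpoints are positive, so the data support a genuinely positive slope at this confidence level.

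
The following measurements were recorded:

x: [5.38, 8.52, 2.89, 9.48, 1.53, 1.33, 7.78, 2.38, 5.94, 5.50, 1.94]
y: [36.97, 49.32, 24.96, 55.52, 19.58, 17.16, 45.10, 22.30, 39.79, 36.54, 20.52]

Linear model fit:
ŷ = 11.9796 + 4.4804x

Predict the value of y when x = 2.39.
ŷ = 22.6878

x = 2.39 lies inside the observed range [1.33, 9.48], so the fitted equation applies directly:

ŷ = 11.9796 + 4.4804 × 2.39
ŷ = 11.9796 + 10.7082
ŷ = 22.6878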